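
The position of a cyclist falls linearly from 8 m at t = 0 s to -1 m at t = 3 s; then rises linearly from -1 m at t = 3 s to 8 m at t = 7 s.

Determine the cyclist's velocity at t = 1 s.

-3 m/s

Velocity is the slope of the x-t graph on 0–3 s: (-1 − 8)/(3 − 0) = -3 m/s.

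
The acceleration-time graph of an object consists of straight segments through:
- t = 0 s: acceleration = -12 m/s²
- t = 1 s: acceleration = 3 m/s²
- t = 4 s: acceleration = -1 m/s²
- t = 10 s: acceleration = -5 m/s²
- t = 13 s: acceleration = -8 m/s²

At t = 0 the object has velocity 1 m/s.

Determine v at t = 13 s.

Δv equals the area under the a-t graph; then v = v₀ + Δv.
0–1 s: ½(-12 + 3)(1) = -4.5 m/s
1–4 s: ½(3 + -1)(3) = 3 m/s
4–10 s: ½(-1 + -5)(6) = -18 m/s
10–13 s: ½(-5 + -8)(3) = -19.5 m/s
Δv = -39 m/s, so v(13) = 1 + (-39) = -38 m/s.

-38 m/s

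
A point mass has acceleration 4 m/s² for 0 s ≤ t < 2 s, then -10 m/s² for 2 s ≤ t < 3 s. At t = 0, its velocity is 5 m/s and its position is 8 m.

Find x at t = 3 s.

34 m

On each constant-a segment, Δv = aΔt and Δx = v₀Δt + ½aΔt²; chain segment to segment.
0–2 s: v starts 5 m/s; Δx = 5·2 + ½·4·2² = 18 m; v ends 13 m/s.
2–3 s: v starts 13 m/s; Δx = 13·1 + ½·-10·1² = 8 m; v ends 3 m/s.
x(3) = 8 + Σ Δx = 34 m.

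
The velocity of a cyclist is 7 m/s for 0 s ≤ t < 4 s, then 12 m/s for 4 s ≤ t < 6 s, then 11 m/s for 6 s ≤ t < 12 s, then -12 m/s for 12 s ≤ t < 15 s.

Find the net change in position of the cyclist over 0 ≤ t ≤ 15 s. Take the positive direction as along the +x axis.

Net displacement equals the area under the velocity-time graph (areas below the axis count negative).
0–4 s: 7 × 4 = 28 m
4–6 s: 12 × 2 = 24 m
6–12 s: 11 × 6 = 66 m
12–15 s: -12 × 3 = -36 m
Net displacement = 82 m

82 m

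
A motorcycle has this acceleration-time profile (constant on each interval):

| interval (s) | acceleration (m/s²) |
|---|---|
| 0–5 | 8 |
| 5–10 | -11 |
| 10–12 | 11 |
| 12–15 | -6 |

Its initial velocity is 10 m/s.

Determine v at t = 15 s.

Δv equals the area under the a-t graph; then v = v₀ + Δv.
0–5 s: 8 × 5 = 40 m/s
5–10 s: -11 × 5 = -55 m/s
10–12 s: 11 × 2 = 22 m/s
12–15 s: -6 × 3 = -18 m/s
Δv = -11 m/s, so v(15) = 10 + (-11) = -1 m/s.

-1 m/s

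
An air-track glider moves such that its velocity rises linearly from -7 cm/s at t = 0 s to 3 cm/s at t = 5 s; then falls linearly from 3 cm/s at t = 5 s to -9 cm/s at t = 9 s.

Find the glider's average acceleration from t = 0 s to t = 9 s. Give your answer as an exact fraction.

Average acceleration = Δv/Δt = (-9 − -7)/(9 − 0) = -2/9 cm/s².

-2/9 cm/s²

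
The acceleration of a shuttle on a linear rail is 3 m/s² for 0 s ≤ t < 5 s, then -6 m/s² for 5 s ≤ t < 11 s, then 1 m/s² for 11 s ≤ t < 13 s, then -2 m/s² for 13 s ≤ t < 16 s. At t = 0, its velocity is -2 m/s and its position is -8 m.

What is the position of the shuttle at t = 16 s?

On each constant-a segment, Δv = aΔt and Δx = v₀Δt + ½aΔt²; chain segment to segment.
0–5 s: v starts -2 m/s; Δx = -2·5 + ½·3·5² = 27.5 m; v ends 13 m/s.
5–11 s: v starts 13 m/s; Δx = 13·6 + ½·-6·6² = -30 m; v ends -23 m/s.
11–13 s: v starts -23 m/s; Δx = -23·2 + ½·1·2² = -44 m; v ends -21 m/s.
13–16 s: v starts -21 m/s; Δx = -21·3 + ½·-2·3² = -72 m; v ends -27 m/s.
x(16) = -8 + Σ Δx = -126.5 m.

-126.5 m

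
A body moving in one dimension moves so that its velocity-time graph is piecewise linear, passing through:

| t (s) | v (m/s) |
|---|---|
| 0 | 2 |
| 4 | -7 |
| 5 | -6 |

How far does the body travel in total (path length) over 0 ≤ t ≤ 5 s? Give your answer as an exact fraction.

329/18 m

Distance (not displacement) is the total path length: add the absolute areas under v-t.
0–4 s: v = 0 at t = 8/9 s; triangle areas 8/9 + 98/9 = 106/9 m
4–5 s: |½(-7 + -6)(1)| = 6.5 m
Total distance = 329/18 m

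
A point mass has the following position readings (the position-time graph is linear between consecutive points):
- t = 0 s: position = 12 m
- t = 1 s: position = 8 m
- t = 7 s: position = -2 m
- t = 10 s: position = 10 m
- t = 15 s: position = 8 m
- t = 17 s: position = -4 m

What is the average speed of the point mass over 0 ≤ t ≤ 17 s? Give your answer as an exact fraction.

Average speed = (total path length)/(elapsed time); on a piecewise-linear x-t graph the path length is Σ|Δx|.
0–1 s: |Δx| = |8 − 12| = 4 m
1–7 s: |Δx| = |-2 − 8| = 10 m
7–10 s: |Δx| = |10 − -2| = 12 m
10–15 s: |Δx| = |8 − 10| = 2 m
15–17 s: |Δx| = |-4 − 8| = 12 m
Total path = 40 m; average speed = 40/17 = 40/17 m/s.

40/17 m/s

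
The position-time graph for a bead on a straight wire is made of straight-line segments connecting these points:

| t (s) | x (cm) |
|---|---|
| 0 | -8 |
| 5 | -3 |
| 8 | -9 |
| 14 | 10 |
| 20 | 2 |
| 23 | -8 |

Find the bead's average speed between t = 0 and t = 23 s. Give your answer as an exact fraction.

Average speed = (total path length)/(elapsed time); on a piecewise-linear x-t graph the path length is Σ|Δx|.
0–5 s: |Δx| = |-3 − -8| = 5 cm
5–8 s: |Δx| = |-9 − -3| = 6 cm
8–14 s: |Δx| = |10 − -9| = 19 cm
14–20 s: |Δx| = |2 − 10| = 8 cm
20–23 s: |Δx| = |-8 − 2| = 10 cm
Total path = 48 cm; average speed = 48/23 = 48/23 cm/s.

48/23 cm/s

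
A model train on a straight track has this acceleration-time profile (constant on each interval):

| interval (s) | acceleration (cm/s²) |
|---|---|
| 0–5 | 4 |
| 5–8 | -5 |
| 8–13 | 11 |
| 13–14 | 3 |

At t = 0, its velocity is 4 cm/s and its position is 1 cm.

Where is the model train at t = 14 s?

368.5 cm

On each constant-a segment, Δv = aΔt and Δx = v₀Δt + ½aΔt²; chain segment to segment.
0–5 s: v starts 4 cm/s; Δx = 4·5 + ½·4·5² = 70 cm; v ends 24 cm/s.
5–8 s: v starts 24 cm/s; Δx = 24·3 + ½·-5·3² = 49.5 cm; v ends 9 cm/s.
8–13 s: v starts 9 cm/s; Δx = 9·5 + ½·11·5² = 182.5 cm; v ends 64 cm/s.
13–14 s: v starts 64 cm/s; Δx = 64·1 + ½·3·1² = 65.5 cm; v ends 67 cm/s.
x(14) = 1 + Σ Δx = 368.5 cm.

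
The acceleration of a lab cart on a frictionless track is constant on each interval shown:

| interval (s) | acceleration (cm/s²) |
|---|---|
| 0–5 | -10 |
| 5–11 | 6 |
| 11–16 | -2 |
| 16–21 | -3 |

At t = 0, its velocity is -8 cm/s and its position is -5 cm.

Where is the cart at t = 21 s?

-742.5 cm

On each constant-a segment, Δv = aΔt and Δx = v₀Δt + ½aΔt²; chain segment to segment.
0–5 s: v starts -8 cm/s; Δx = -8·5 + ½·-10·5² = -165 cm; v ends -58 cm/s.
5–11 s: v starts -58 cm/s; Δx = -58·6 + ½·6·6² = -240 cm; v ends -22 cm/s.
11–16 s: v starts -22 cm/s; Δx = -22·5 + ½·-2·5² = -135 cm; v ends -32 cm/s.
16–21 s: v starts -32 cm/s; Δx = -32·5 + ½·-3·5² = -197.5 cm; v ends -47 cm/s.
x(21) = -5 + Σ Δx = -742.5 cm.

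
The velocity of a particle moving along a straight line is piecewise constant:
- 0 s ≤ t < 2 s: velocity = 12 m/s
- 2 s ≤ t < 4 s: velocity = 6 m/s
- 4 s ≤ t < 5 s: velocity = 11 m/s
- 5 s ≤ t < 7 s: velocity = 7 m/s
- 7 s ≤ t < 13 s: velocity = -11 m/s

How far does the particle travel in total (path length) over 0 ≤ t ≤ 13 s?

127 m

Distance (not displacement) is the total path length: add the absolute areas under v-t.
0–2 s: |12| × 2 = 24 m
2–4 s: |6| × 2 = 12 m
4–5 s: |11| × 1 = 11 m
5–7 s: |7| × 2 = 14 m
7–13 s: |-11| × 6 = 66 m
Total distance = 127 m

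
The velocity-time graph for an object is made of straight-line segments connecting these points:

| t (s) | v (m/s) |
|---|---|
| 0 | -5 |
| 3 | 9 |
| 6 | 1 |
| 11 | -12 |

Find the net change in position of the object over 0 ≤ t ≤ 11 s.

Net displacement equals the area under the velocity-time graph (areas below the axis count negative).
0–3 s: ½(-5 + 9)(3) = 6 m
3–6 s: ½(9 + 1)(3) = 15 m
6–11 s: ½(1 + -12)(5) = -27.5 m
Net displacement = -6.5 m

-6.5 m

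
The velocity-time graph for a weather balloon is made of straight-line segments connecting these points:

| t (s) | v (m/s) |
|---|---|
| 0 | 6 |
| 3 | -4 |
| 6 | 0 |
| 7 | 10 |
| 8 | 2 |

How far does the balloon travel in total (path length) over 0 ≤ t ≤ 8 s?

24.8 m

Total distance travelled is ∫|v| dt — sum the magnitudes of each area piece.
0–3 s: v = 0 at t = 1.8 s; triangle areas 5.4 + 2.4 = 7.8 m
3–6 s: |½(-4 + 0)(3)| = 6 m
6–7 s: |½(0 + 10)(1)| = 5 m
7–8 s: |½(10 + 2)(1)| = 6 m
Total distance = 24.8 m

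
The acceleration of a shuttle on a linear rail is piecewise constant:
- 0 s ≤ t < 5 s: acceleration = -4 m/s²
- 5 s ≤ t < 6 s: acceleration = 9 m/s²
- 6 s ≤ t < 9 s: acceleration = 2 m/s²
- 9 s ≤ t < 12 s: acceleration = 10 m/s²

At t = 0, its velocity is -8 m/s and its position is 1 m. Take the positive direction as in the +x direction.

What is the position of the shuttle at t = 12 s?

On each constant-a segment, Δv = aΔt and Δx = v₀Δt + ½aΔt²; chain segment to segment.
0–5 s: v starts -8 m/s; Δx = -8·5 + ½·-4·5² = -90 m; v ends -28 m/s.
5–6 s: v starts -28 m/s; Δx = -28·1 + ½·9·1² = -23.5 m; v ends -19 m/s.
6–9 s: v starts -19 m/s; Δx = -19·3 + ½·2·3² = -48 m; v ends -13 m/s.
9–12 s: v starts -13 m/s; Δx = -13·3 + ½·10·3² = 6 m; v ends 17 m/s.
x(12) = 1 + Σ Δx = -154.5 m.

-154.5 m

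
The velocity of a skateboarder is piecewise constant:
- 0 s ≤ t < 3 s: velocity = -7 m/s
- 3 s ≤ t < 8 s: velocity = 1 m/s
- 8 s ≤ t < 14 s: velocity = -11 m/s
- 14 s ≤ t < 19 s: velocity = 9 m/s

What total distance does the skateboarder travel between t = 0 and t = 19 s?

137 m

Distance (not displacement) is the total path length: add the absolute areas under v-t.
0–3 s: |-7| × 3 = 21 m
3–8 s: |1| × 5 = 5 m
8–14 s: |-11| × 6 = 66 m
14–19 s: |9| × 5 = 45 m
Total distance = 137 m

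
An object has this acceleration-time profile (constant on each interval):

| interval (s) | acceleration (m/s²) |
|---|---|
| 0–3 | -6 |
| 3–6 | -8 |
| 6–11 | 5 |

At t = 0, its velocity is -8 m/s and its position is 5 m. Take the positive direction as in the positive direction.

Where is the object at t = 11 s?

-347.5 m

On each constant-a segment, Δv = aΔt and Δx = v₀Δt + ½aΔt²; chain segment to segment.
0–3 s: v starts -8 m/s; Δx = -8·3 + ½·-6·3² = -51 m; v ends -26 m/s.
3–6 s: v starts -26 m/s; Δx = -26·3 + ½·-8·3² = -114 m; v ends -50 m/s.
6–11 s: v starts -50 m/s; Δx = -50·5 + ½·5·5² = -187.5 m; v ends -25 m/s.
x(11) = 5 + Σ Δx = -347.5 m.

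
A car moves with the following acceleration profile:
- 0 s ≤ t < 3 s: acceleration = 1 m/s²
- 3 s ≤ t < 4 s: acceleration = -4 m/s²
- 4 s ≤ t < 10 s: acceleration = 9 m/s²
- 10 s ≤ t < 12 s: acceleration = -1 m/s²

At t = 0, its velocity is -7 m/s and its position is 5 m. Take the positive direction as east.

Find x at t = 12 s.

186.5 m

On each constant-a segment, Δv = aΔt and Δx = v₀Δt + ½aΔt²; chain segment to segment.
0–3 s: v starts -7 m/s; Δx = -7·3 + ½·1·3² = -16.5 m; v ends -4 m/s.
3–4 s: v starts -4 m/s; Δx = -4·1 + ½·-4·1² = -6 m; v ends -8 m/s.
4–10 s: v starts -8 m/s; Δx = -8·6 + ½·9·6² = 114 m; v ends 46 m/s.
10–12 s: v starts 46 m/s; Δx = 46·2 + ½·-1·2² = 90 m; v ends 44 m/s.
x(12) = 5 + Σ Δx = 186.5 m.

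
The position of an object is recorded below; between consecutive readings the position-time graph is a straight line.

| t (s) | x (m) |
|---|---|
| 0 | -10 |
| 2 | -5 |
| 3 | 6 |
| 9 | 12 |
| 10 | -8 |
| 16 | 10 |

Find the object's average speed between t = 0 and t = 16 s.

Average speed = (total path length)/(elapsed time); on a piecewise-linear x-t graph the path length is Σ|Δx|.
0–2 s: |Δx| = |-5 − -10| = 5 m
2–3 s: |Δx| = |6 − -5| = 11 m
3–9 s: |Δx| = |12 − 6| = 6 m
9–10 s: |Δx| = |-8 − 12| = 20 m
10–16 s: |Δx| = |10 − -8| = 18 m
Total path = 60 m; average speed = 60/16 = 3.75 m/s.

3.75 m/s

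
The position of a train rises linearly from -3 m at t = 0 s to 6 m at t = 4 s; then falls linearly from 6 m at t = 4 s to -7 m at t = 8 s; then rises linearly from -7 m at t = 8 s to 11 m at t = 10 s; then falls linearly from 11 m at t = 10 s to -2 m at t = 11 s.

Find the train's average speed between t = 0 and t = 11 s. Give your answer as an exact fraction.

Average speed = (total path length)/(elapsed time); on a piecewise-linear x-t graph the path length is Σ|Δx|.
0–4 s: |Δx| = |6 − -3| = 9 m
4–8 s: |Δx| = |-7 − 6| = 13 m
8–10 s: |Δx| = |11 − -7| = 18 m
10–11 s: |Δx| = |-2 − 11| = 13 m
Total path = 53 m; average speed = 53/11 = 53/11 m/s.

53/11 m/s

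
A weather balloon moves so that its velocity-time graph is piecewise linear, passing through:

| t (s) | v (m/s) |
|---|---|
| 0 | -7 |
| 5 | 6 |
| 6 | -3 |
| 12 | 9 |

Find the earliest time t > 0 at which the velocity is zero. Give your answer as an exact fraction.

t = 35/13 s

v changes sign on 0–5 s (from -7 to 6); the graph is linear there, so v = 0 at t = 0 + (7)·(5 − 0)/(6 − -7) = 35/13 s.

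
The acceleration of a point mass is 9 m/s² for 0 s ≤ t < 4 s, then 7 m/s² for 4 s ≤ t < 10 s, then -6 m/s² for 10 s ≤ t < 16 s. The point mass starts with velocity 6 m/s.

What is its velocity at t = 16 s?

Δv equals the area under the a-t graph; then v = v₀ + Δv.
0–4 s: 9 × 4 = 36 m/s
4–10 s: 7 × 6 = 42 m/s
10–16 s: -6 × 6 = -36 m/s
Δv = 42 m/s, so v(16) = 6 + (42) = 48 m/s.

48 m/s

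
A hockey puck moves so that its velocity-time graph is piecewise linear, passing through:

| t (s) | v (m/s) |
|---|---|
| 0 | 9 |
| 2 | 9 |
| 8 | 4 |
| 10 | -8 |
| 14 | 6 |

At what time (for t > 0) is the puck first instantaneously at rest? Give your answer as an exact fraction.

t = 26/3 s

v changes sign on 8–10 s (from 4 to -8); the graph is linear there, so v = 0 at t = 8 + (-4)·(10 − 8)/(-8 − 4) = 26/3 s.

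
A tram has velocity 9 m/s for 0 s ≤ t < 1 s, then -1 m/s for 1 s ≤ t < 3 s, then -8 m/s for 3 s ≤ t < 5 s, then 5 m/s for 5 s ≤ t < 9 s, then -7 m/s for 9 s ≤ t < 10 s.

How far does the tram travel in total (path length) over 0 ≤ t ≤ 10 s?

54 m

Distance (not displacement) is the total path length: add the absolute areas under v-t.
0–1 s: |9| × 1 = 9 m
1–3 s: |-1| × 2 = 2 m
3–5 s: |-8| × 2 = 16 m
5–9 s: |5| × 4 = 20 m
9–10 s: |-7| × 1 = 7 m
Total distance = 54 m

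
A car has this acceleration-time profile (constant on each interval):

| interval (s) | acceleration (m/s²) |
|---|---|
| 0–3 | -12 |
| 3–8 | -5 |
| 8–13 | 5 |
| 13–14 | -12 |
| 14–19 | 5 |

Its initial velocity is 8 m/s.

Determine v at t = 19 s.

-15 m/s

Δv equals the area under the a-t graph; then v = v₀ + Δv.
0–3 s: -12 × 3 = -36 m/s
3–8 s: -5 × 5 = -25 m/s
8–13 s: 5 × 5 = 25 m/s
13–14 s: -12 × 1 = -12 m/s
14–19 s: 5 × 5 = 25 m/s
Δv = -23 m/s, so v(19) = 8 + (-23) = -15 m/s.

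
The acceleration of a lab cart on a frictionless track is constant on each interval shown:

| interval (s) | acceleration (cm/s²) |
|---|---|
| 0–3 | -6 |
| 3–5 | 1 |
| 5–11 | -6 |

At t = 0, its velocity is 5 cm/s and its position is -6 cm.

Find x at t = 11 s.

On each constant-a segment, Δv = aΔt and Δx = v₀Δt + ½aΔt²; chain segment to segment.
0–3 s: v starts 5 cm/s; Δx = 5·3 + ½·-6·3² = -12 cm; v ends -13 cm/s.
3–5 s: v starts -13 cm/s; Δx = -13·2 + ½·1·2² = -24 cm; v ends -11 cm/s.
5–11 s: v starts -11 cm/s; Δx = -11·6 + ½·-6·6² = -174 cm; v ends -47 cm/s.
x(11) = -6 + Σ Δx = -216 cm.

-216 cm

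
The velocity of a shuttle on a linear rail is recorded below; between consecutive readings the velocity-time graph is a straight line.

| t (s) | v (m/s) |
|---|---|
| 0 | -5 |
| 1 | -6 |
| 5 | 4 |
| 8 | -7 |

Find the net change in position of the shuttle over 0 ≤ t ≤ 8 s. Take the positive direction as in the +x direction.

Net displacement equals the area under the velocity-time graph (areas below the axis count negative).
0–1 s: ½(-5 + -6)(1) = -5.5 m
1–5 s: ½(-6 + 4)(4) = -4 m
5–8 s: ½(4 + -7)(3) = -4.5 m
Net displacement = -14 m

-14 m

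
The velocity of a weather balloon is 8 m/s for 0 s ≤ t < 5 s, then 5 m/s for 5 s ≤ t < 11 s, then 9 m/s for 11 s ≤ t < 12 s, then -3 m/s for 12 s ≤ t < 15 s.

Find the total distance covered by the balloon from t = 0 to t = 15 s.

Total distance travelled is ∫|v| dt — sum the magnitudes of each area piece.
0–5 s: |8| × 5 = 40 m
5–11 s: |5| × 6 = 30 m
11–12 s: |9| × 1 = 9 m
12–15 s: |-3| × 3 = 9 m
Total distance = 88 m

88 m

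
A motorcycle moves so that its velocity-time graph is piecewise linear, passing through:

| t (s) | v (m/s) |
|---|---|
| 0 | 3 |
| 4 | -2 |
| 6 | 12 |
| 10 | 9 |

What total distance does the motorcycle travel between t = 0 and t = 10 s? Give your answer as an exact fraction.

2022/35 m

Total distance travelled is ∫|v| dt — sum the magnitudes of each area piece.
0–4 s: v = 0 at t = 2.4 s; triangle areas 3.6 + 1.6 = 5.2 m
4–6 s: v = 0 at t = 30/7 s; triangle areas 2/7 + 72/7 = 74/7 m
6–10 s: |½(12 + 9)(4)| = 42 m
Total distance = 2022/35 m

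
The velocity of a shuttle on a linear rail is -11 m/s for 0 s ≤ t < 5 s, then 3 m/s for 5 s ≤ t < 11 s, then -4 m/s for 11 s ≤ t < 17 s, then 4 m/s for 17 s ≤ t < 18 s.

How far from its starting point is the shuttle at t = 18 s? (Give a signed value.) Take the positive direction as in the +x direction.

Displacement is the signed area under the v-t curve.
0–5 s: -11 × 5 = -55 m
5–11 s: 3 × 6 = 18 m
11–17 s: -4 × 6 = -24 m
17–18 s: 4 × 1 = 4 m
Net displacement = -57 m

-57 m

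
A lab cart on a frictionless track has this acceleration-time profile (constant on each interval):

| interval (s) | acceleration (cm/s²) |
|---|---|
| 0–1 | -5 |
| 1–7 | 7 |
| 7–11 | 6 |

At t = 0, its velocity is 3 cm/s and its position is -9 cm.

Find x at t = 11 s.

On each constant-a segment, Δv = aΔt and Δx = v₀Δt + ½aΔt²; chain segment to segment.
0–1 s: v starts 3 cm/s; Δx = 3·1 + ½·-5·1² = 0.5 cm; v ends -2 cm/s.
1–7 s: v starts -2 cm/s; Δx = -2·6 + ½·7·6² = 114 cm; v ends 40 cm/s.
7–11 s: v starts 40 cm/s; Δx = 40·4 + ½·6·4² = 208 cm; v ends 64 cm/s.
x(11) = -9 + Σ Δx = 313.5 cm.

313.5 cm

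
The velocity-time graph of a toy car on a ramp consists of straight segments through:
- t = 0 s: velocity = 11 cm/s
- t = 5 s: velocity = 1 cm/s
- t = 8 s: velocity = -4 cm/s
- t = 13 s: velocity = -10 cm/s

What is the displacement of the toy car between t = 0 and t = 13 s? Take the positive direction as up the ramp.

Displacement is the signed area under the v-t curve.
0–5 s: ½(11 + 1)(5) = 30 cm
5–8 s: ½(1 + -4)(3) = -4.5 cm
8–13 s: ½(-4 + -10)(5) = -35 cm
Net displacement = -9.5 cm

-9.5 cm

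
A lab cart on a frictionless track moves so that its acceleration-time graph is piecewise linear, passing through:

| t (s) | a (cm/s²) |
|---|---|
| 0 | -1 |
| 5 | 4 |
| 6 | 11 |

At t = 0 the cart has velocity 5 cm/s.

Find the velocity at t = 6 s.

Δv equals the area under the a-t graph; then v = v₀ + Δv.
0–5 s: ½(-1 + 4)(5) = 7.5 cm/s
5–6 s: ½(4 + 11)(1) = 7.5 cm/s
Δv = 15 cm/s, so v(6) = 5 + (15) = 20 cm/s.

20 cm/s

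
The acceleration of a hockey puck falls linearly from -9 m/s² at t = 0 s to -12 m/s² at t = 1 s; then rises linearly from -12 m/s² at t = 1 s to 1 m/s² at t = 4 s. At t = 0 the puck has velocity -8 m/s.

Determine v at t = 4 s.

-35 m/s

Δv equals the area under the a-t graph; then v = v₀ + Δv.
0–1 s: ½(-9 + -12)(1) = -10.5 m/s
1–4 s: ½(-12 + 1)(3) = -16.5 m/s
Δv = -27 m/s, so v(4) = -8 + (-27) = -35 m/s.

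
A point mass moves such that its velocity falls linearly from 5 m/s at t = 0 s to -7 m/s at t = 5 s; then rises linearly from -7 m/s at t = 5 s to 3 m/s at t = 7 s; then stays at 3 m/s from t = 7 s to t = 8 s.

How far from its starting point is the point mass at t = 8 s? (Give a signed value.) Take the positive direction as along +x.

Net displacement equals the area under the velocity-time graph (areas below the axis count negative).
0–5 s: ½(5 + -7)(5) = -5 m
5–7 s: ½(-7 + 3)(2) = -4 m
7–8 s: 3 × 1 = 3 m
Net displacement = -6 m

-6 m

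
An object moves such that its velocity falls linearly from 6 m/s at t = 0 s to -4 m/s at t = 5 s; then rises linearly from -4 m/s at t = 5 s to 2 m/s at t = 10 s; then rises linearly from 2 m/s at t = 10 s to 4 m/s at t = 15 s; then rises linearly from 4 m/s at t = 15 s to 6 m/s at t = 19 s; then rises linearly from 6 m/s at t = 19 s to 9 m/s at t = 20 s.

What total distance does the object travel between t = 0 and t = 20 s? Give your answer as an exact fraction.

383/6 m

Total distance travelled is ∫|v| dt — sum the magnitudes of each area piece.
0–5 s: v = 0 at t = 3 s; triangle areas 9 + 4 = 13 m
5–10 s: v = 0 at t = 25/3 s; triangle areas 20/3 + 5/3 = 25/3 m
10–15 s: |½(2 + 4)(5)| = 15 m
15–19 s: |½(4 + 6)(4)| = 20 m
19–20 s: |½(6 + 9)(1)| = 7.5 m
Total distance = 383/6 m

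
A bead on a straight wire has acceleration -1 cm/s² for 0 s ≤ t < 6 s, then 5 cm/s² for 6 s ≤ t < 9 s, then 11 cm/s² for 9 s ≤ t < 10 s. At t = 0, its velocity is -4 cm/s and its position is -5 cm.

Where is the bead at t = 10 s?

-44 cm

On each constant-a segment, Δv = aΔt and Δx = v₀Δt + ½aΔt²; chain segment to segment.
0–6 s: v starts -4 cm/s; Δx = -4·6 + ½·-1·6² = -42 cm; v ends -10 cm/s.
6–9 s: v starts -10 cm/s; Δx = -10·3 + ½·5·3² = -7.5 cm; v ends 5 cm/s.
9–10 s: v starts 5 cm/s; Δx = 5·1 + ½·11·1² = 10.5 cm; v ends 16 cm/s.
x(10) = -5 + Σ Δx = -44 cm.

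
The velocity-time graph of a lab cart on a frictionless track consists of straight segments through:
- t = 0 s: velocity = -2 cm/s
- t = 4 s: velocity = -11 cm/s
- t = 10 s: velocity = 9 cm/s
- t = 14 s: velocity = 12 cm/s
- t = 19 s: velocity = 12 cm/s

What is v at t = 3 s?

-8.75 cm/s

On 0–4 s the graph is linear from -2 to -11 cm/s: v(3) = -2 + (-11 − -2)·(3 − 0)/(4 − 0) = -8.75 cm/s.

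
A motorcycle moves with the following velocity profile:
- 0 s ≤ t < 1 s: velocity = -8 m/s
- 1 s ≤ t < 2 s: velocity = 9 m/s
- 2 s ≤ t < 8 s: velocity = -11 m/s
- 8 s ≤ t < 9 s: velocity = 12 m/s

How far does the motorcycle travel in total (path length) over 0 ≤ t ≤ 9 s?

Distance (not displacement) is the total path length: add the absolute areas under v-t.
0–1 s: |-8| × 1 = 8 m
1–2 s: |9| × 1 = 9 m
2–8 s: |-11| × 6 = 66 m
8–9 s: |12| × 1 = 12 m
Total distance = 95 m

95 m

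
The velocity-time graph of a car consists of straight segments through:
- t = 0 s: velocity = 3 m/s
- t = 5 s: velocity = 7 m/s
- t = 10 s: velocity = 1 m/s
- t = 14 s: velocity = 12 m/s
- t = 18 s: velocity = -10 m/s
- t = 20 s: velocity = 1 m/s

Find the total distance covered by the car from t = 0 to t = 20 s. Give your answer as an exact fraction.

1126/11 m

Total distance travelled is ∫|v| dt — sum the magnitudes of each area piece.
0–5 s: |½(3 + 7)(5)| = 25 m
5–10 s: |½(7 + 1)(5)| = 20 m
10–14 s: |½(1 + 12)(4)| = 26 m
14–18 s: v = 0 at t = 178/11 s; triangle areas 144/11 + 100/11 = 244/11 m
18–20 s: v = 0 at t = 218/11 s; triangle areas 100/11 + 1/11 = 101/11 m
Total distance = 1126/11 m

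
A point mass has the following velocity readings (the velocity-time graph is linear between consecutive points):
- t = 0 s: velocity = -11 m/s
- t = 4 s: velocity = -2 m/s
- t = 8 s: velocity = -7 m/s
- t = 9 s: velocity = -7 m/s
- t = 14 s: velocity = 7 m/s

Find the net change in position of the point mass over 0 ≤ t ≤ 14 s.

-51 m

Net displacement equals the area under the velocity-time graph (areas below the axis count negative).
0–4 s: ½(-11 + -2)(4) = -26 m
4–8 s: ½(-2 + -7)(4) = -18 m
8–9 s: -7 × 1 = -7 m
9–14 s: ½(-7 + 7)(5) = 0 m
Net displacement = -51 m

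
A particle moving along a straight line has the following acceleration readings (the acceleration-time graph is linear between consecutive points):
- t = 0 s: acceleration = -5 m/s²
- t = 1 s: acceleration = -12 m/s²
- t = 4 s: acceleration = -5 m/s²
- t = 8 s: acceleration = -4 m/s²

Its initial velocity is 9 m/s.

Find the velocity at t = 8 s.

Δv equals the area under the a-t graph; then v = v₀ + Δv.
0–1 s: ½(-5 + -12)(1) = -8.5 m/s
1–4 s: ½(-12 + -5)(3) = -25.5 m/s
4–8 s: ½(-5 + -4)(4) = -18 m/s
Δv = -52 m/s, so v(8) = 9 + (-52) = -43 m/s.

-43 m/s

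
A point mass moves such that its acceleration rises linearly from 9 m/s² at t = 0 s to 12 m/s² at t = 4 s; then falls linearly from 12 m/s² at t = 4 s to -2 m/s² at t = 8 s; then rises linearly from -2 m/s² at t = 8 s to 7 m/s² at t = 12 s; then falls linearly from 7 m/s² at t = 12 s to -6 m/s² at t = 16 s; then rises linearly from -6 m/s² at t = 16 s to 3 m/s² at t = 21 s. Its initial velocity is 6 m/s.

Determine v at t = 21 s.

72.5 m/s

Δv equals the area under the a-t graph; then v = v₀ + Δv.
0–4 s: ½(9 + 12)(4) = 42 m/s
4–8 s: ½(12 + -2)(4) = 20 m/s
8–12 s: ½(-2 + 7)(4) = 10 m/s
12–16 s: ½(7 + -6)(4) = 2 m/s
16–21 s: ½(-6 + 3)(5) = -7.5 m/s
Δv = 66.5 m/s, so v(21) = 6 + (66.5) = 72.5 m/s.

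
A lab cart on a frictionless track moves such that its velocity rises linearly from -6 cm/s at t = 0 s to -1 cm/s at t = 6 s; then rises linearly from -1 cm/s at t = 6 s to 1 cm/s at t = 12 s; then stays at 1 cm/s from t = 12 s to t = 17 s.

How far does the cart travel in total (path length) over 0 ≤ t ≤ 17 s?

29 cm

Distance (not displacement) is the total path length: add the absolute areas under v-t.
0–6 s: |½(-6 + -1)(6)| = 21 cm
6–12 s: v = 0 at t = 9 s; triangle areas 1.5 + 1.5 = 3 cm
12–17 s: |1| × 5 = 5 cm
Total distance = 29 cm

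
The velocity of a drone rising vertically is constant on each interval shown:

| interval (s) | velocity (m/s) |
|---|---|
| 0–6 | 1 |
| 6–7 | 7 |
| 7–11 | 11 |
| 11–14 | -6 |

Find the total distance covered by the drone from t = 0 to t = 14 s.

75 m

Total distance travelled is ∫|v| dt — sum the magnitudes of each area piece.
0–6 s: |1| × 6 = 6 m
6–7 s: |7| × 1 = 7 m
7–11 s: |11| × 4 = 44 m
11–14 s: |-6| × 3 = 18 m
Total distance = 75 m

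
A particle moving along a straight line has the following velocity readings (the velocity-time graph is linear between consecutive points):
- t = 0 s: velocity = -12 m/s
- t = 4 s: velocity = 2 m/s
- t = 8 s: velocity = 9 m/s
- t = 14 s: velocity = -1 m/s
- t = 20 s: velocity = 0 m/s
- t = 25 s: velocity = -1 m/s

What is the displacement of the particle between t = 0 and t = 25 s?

20.5 m

Displacement is the signed area under the v-t curve.
0–4 s: ½(-12 + 2)(4) = -20 m
4–8 s: ½(2 + 9)(4) = 22 m
8–14 s: ½(9 + -1)(6) = 24 m
14–20 s: ½(-1 + 0)(6) = -3 m
20–25 s: ½(0 + -1)(5) = -2.5 m
Net displacement = 20.5 m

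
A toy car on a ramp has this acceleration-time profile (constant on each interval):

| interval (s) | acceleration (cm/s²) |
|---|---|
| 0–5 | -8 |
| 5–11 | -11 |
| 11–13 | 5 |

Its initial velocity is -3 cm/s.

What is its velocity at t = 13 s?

Δv equals the area under the a-t graph; then v = v₀ + Δv.
0–5 s: -8 × 5 = -40 cm/s
5–11 s: -11 × 6 = -66 cm/s
11–13 s: 5 × 2 = 10 cm/s
Δv = -96 cm/s, so v(13) = -3 + (-96) = -99 cm/s.

-99 cm/s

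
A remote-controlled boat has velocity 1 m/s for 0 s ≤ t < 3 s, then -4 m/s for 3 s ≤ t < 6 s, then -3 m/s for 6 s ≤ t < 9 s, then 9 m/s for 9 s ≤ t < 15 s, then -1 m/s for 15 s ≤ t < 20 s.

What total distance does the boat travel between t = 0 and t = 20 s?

83 m

Total distance travelled is ∫|v| dt — sum the magnitudes of each area piece.
0–3 s: |1| × 3 = 3 m
3–6 s: |-4| × 3 = 12 m
6–9 s: |-3| × 3 = 9 m
9–15 s: |9| × 6 = 54 m
15–20 s: |-1| × 5 = 5 m
Total distance = 83 m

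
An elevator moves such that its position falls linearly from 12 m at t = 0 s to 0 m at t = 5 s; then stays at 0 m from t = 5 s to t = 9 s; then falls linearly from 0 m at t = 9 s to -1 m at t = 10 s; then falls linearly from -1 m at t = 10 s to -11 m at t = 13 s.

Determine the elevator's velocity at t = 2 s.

-2.4 m/s

Velocity is the slope of the x-t graph on 0–5 s: (0 − 12)/(5 − 0) = -2.4 m/s.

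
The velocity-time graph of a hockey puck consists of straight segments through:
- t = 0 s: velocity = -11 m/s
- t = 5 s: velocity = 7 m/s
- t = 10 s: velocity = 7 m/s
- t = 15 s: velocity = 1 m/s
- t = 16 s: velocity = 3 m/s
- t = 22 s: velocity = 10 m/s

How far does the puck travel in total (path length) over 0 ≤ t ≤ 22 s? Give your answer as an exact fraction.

2153/18 m

Distance (not displacement) is the total path length: add the absolute areas under v-t.
0–5 s: v = 0 at t = 55/18 s; triangle areas 605/36 + 245/36 = 425/18 m
5–10 s: |7| × 5 = 35 m
10–15 s: |½(7 + 1)(5)| = 20 m
15–16 s: |½(1 + 3)(1)| = 2 m
16–22 s: |½(3 + 10)(6)| = 39 m
Total distance = 2153/18 m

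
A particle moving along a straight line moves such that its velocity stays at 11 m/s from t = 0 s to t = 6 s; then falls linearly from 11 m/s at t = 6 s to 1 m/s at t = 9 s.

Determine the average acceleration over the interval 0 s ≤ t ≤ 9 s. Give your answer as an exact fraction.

-10/9 m/s²

Average acceleration = Δv/Δt = (1 − 11)/(9 − 0) = -10/9 m/s².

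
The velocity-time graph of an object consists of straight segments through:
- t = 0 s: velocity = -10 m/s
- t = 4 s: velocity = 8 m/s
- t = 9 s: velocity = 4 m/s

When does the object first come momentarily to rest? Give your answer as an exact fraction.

t = 20/9 s

v changes sign on 0–4 s (from -10 to 8); the graph is linear there, so v = 0 at t = 0 + (10)·(4 − 0)/(8 − -10) = 20/9 s.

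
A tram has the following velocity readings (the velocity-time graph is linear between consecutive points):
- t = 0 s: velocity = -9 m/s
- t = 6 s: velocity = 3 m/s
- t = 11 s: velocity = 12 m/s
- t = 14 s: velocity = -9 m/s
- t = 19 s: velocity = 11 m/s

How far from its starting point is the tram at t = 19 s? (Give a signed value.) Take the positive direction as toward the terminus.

29 m

Net displacement equals the area under the velocity-time graph (areas below the axis count negative).
0–6 s: ½(-9 + 3)(6) = -18 m
6–11 s: ½(3 + 12)(5) = 37.5 m
11–14 s: ½(12 + -9)(3) = 4.5 m
14–19 s: ½(-9 + 11)(5) = 5 m
Net displacement = 29 m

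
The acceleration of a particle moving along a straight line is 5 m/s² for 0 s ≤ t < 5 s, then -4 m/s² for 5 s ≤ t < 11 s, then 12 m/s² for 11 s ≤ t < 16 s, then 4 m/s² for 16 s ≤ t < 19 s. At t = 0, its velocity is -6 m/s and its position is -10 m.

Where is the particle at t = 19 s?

On each constant-a segment, Δv = aΔt and Δx = v₀Δt + ½aΔt²; chain segment to segment.
0–5 s: v starts -6 m/s; Δx = -6·5 + ½·5·5² = 32.5 m; v ends 19 m/s.
5–11 s: v starts 19 m/s; Δx = 19·6 + ½·-4·6² = 42 m; v ends -5 m/s.
11–16 s: v starts -5 m/s; Δx = -5·5 + ½·12·5² = 125 m; v ends 55 m/s.
16–19 s: v starts 55 m/s; Δx = 55·3 + ½·4·3² = 183 m; v ends 67 m/s.
x(19) = -10 + Σ Δx = 372.5 m.

372.5 m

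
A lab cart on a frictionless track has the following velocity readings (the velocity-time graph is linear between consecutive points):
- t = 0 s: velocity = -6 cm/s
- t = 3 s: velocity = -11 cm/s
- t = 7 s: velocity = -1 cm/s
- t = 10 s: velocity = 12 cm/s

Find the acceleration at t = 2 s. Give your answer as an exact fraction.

-5/3 cm/s²

Acceleration is the slope of the v-t graph on 0–3 s: (-11 − -6)/(3 − 0) = -5/3 cm/s².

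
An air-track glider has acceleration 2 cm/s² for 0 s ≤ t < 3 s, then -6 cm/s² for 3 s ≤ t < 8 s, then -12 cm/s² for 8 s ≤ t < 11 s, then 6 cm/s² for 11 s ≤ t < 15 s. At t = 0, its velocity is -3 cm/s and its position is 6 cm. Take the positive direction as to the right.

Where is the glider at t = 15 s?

On each constant-a segment, Δv = aΔt and Δx = v₀Δt + ½aΔt²; chain segment to segment.
0–3 s: v starts -3 cm/s; Δx = -3·3 + ½·2·3² = 0 cm; v ends 3 cm/s.
3–8 s: v starts 3 cm/s; Δx = 3·5 + ½·-6·5² = -60 cm; v ends -27 cm/s.
8–11 s: v starts -27 cm/s; Δx = -27·3 + ½·-12·3² = -135 cm; v ends -63 cm/s.
11–15 s: v starts -63 cm/s; Δx = -63·4 + ½·6·4² = -204 cm; v ends -39 cm/s.
x(15) = 6 + Σ Δx = -393 cm.

-393 cm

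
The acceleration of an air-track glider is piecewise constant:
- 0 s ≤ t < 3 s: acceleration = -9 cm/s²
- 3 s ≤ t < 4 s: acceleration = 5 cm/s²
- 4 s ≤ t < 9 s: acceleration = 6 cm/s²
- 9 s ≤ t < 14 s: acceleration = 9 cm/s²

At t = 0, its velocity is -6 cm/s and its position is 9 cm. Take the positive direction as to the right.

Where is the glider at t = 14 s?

On each constant-a segment, Δv = aΔt and Δx = v₀Δt + ½aΔt²; chain segment to segment.
0–3 s: v starts -6 cm/s; Δx = -6·3 + ½·-9·3² = -58.5 cm; v ends -33 cm/s.
3–4 s: v starts -33 cm/s; Δx = -33·1 + ½·5·1² = -30.5 cm; v ends -28 cm/s.
4–9 s: v starts -28 cm/s; Δx = -28·5 + ½·6·5² = -65 cm; v ends 2 cm/s.
9–14 s: v starts 2 cm/s; Δx = 2·5 + ½·9·5² = 122.5 cm; v ends 47 cm/s.
x(14) = 9 + Σ Δx = -22.5 cm.

-22.5 cm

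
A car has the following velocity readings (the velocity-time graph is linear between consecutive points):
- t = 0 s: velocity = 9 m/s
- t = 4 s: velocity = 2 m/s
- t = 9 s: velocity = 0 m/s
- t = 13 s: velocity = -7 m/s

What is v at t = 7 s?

On 4–9 s the graph is linear from 2 to 0 m/s: v(7) = 2 + (0 − 2)·(7 − 4)/(9 − 4) = 0.8 m/s.

0.8 m/s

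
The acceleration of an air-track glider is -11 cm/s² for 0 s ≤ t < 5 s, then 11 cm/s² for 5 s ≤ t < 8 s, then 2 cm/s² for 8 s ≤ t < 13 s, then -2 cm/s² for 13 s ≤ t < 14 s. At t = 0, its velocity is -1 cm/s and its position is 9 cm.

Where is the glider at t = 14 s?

-356 cm

On each constant-a segment, Δv = aΔt and Δx = v₀Δt + ½aΔt²; chain segment to segment.
0–5 s: v starts -1 cm/s; Δx = -1·5 + ½·-11·5² = -142.5 cm; v ends -56 cm/s.
5–8 s: v starts -56 cm/s; Δx = -56·3 + ½·11·3² = -118.5 cm; v ends -23 cm/s.
8–13 s: v starts -23 cm/s; Δx = -23·5 + ½·2·5² = -90 cm; v ends -13 cm/s.
13–14 s: v starts -13 cm/s; Δx = -13·1 + ½·-2·1² = -14 cm; v ends -15 cm/s.
x(14) = 9 + Σ Δx = -356 cm.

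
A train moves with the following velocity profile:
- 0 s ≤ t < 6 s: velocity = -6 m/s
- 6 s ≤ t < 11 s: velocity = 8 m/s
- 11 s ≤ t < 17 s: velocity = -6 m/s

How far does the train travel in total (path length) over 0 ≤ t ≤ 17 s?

112 m

Total distance travelled is ∫|v| dt — sum the magnitudes of each area piece.
0–6 s: |-6| × 6 = 36 m
6–11 s: |8| × 5 = 40 m
11–17 s: |-6| × 6 = 36 m
Total distance = 112 m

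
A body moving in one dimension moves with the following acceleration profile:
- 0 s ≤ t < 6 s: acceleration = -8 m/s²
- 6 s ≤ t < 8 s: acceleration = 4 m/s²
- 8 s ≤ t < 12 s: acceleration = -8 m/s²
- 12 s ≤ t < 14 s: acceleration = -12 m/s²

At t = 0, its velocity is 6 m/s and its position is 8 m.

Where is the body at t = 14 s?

On each constant-a segment, Δv = aΔt and Δx = v₀Δt + ½aΔt²; chain segment to segment.
0–6 s: v starts 6 m/s; Δx = 6·6 + ½·-8·6² = -108 m; v ends -42 m/s.
6–8 s: v starts -42 m/s; Δx = -42·2 + ½·4·2² = -76 m; v ends -34 m/s.
8–12 s: v starts -34 m/s; Δx = -34·4 + ½·-8·4² = -200 m; v ends -66 m/s.
12–14 s: v starts -66 m/s; Δx = -66·2 + ½·-12·2² = -156 m; v ends -90 m/s.
x(14) = 8 + Σ Δx = -532 m.

-532 m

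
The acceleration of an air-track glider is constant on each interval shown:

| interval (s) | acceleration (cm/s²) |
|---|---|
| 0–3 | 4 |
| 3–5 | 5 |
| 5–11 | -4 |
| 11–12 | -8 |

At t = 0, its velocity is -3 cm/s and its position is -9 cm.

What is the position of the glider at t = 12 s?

On each constant-a segment, Δv = aΔt and Δx = v₀Δt + ½aΔt²; chain segment to segment.
0–3 s: v starts -3 cm/s; Δx = -3·3 + ½·4·3² = 9 cm; v ends 9 cm/s.
3–5 s: v starts 9 cm/s; Δx = 9·2 + ½·5·2² = 28 cm; v ends 19 cm/s.
5–11 s: v starts 19 cm/s; Δx = 19·6 + ½·-4·6² = 42 cm; v ends -5 cm/s.
11–12 s: v starts -5 cm/s; Δx = -5·1 + ½·-8·1² = -9 cm; v ends -13 cm/s.
x(12) = -9 + Σ Δx = 61 cm.

61 cm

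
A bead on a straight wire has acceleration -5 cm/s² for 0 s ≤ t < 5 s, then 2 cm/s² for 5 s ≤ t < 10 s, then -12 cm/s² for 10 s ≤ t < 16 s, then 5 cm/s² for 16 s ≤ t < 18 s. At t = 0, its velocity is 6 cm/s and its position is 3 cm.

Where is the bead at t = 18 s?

On each constant-a segment, Δv = aΔt and Δx = v₀Δt + ½aΔt²; chain segment to segment.
0–5 s: v starts 6 cm/s; Δx = 6·5 + ½·-5·5² = -32.5 cm; v ends -19 cm/s.
5–10 s: v starts -19 cm/s; Δx = -19·5 + ½·2·5² = -70 cm; v ends -9 cm/s.
10–16 s: v starts -9 cm/s; Δx = -9·6 + ½·-12·6² = -270 cm; v ends -81 cm/s.
16–18 s: v starts -81 cm/s; Δx = -81·2 + ½·5·2² = -152 cm; v ends -71 cm/s.
x(18) = 3 + Σ Δx = -521.5 cm.

-521.5 cm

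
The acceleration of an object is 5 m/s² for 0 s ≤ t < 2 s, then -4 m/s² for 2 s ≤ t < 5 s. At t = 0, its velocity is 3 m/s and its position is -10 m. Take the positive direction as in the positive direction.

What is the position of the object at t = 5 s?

27 m

On each constant-a segment, Δv = aΔt and Δx = v₀Δt + ½aΔt²; chain segment to segment.
0–2 s: v starts 3 m/s; Δx = 3·2 + ½·5·2² = 16 m; v ends 13 m/s.
2–5 s: v starts 13 m/s; Δx = 13·3 + ½·-4·3² = 21 m; v ends 1 m/s.
x(5) = -10 + Σ Δx = 27 m.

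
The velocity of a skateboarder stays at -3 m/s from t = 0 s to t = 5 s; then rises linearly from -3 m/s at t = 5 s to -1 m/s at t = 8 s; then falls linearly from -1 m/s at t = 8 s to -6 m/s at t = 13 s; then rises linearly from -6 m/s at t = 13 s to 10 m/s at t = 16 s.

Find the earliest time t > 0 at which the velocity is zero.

t = 14.125 s

v changes sign on 13–16 s (from -6 to 10); the graph is linear there, so v = 0 at t = 13 + (6)·(16 − 13)/(10 − -6) = 14.125 s.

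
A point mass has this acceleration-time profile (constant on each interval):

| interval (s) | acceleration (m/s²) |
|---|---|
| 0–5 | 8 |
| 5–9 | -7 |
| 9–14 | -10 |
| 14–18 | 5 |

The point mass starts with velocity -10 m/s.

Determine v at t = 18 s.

-28 m/s

Δv equals the area under the a-t graph; then v = v₀ + Δv.
0–5 s: 8 × 5 = 40 m/s
5–9 s: -7 × 4 = -28 m/s
9–14 s: -10 × 5 = -50 m/s
14–18 s: 5 × 4 = 20 m/s
Δv = -18 m/s, so v(18) = -10 + (-18) = -28 m/s.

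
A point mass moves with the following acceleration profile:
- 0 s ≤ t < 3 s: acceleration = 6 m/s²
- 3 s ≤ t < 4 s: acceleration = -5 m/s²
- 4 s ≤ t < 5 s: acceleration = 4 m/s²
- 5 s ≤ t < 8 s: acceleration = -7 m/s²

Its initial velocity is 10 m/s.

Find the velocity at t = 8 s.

6 m/s

Δv equals the area under the a-t graph; then v = v₀ + Δv.
0–3 s: 6 × 3 = 18 m/s
3–4 s: -5 × 1 = -5 m/s
4–5 s: 4 × 1 = 4 m/s
5–8 s: -7 × 3 = -21 m/s
Δv = -4 m/s, so v(8) = 10 + (-4) = 6 m/s.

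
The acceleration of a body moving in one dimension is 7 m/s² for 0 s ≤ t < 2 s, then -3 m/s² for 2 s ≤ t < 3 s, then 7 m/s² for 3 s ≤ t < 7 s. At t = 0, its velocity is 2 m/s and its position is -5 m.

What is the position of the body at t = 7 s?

135.5 m

On each constant-a segment, Δv = aΔt and Δx = v₀Δt + ½aΔt²; chain segment to segment.
0–2 s: v starts 2 m/s; Δx = 2·2 + ½·7·2² = 18 m; v ends 16 m/s.
2–3 s: v starts 16 m/s; Δx = 16·1 + ½·-3·1² = 14.5 m; v ends 13 m/s.
3–7 s: v starts 13 m/s; Δx = 13·4 + ½·7·4² = 108 m; v ends 41 m/s.
x(7) = -5 + Σ Δx = 135.5 m.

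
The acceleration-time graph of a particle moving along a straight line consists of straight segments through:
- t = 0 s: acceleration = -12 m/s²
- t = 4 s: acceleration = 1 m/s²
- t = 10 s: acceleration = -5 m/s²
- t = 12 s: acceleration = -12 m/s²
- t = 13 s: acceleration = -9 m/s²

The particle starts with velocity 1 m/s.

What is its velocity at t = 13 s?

-60.5 m/s

Δv equals the area under the a-t graph; then v = v₀ + Δv.
0–4 s: ½(-12 + 1)(4) = -22 m/s
4–10 s: ½(1 + -5)(6) = -12 m/s
10–12 s: ½(-5 + -12)(2) = -17 m/s
12–13 s: ½(-12 + -9)(1) = -10.5 m/s
Δv = -61.5 m/s, so v(13) = 1 + (-61.5) = -60.5 m/s.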